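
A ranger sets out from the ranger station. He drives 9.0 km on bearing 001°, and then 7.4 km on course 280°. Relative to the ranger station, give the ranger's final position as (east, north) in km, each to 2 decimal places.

Leg 1 (001°, 9.0 km): east 9.0 sin 1° = 0.16, north 9.0 cos 1° = 9.00
Leg 2 (280°, 7.4 km): east 7.4 sin 280° = -7.29, north 7.4 cos 280° = 1.28
Summing: -7.13 km east, 10.28 km north → (-7.13, 10.28).

(-7.13, 10.28)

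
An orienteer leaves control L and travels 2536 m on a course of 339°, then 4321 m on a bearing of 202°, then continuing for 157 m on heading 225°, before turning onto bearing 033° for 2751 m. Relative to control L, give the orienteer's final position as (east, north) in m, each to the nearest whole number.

(-1140, 557)

Leg 1 (339°, 2536 m): east 2536 sin 339° = -908.82, north 2536 cos 339° = 2367.56
Leg 2 (202°, 4321 m): east 4321 sin 202° = -1618.68, north 4321 cos 202° = -4006.36
Leg 3 (225°, 157 m): east 157 sin 225° = -111.02, north 157 cos 225° = -111.02
Leg 4 (033°, 2751 m): east 2751 sin 33° = 1498.30, north 2751 cos 33° = 2307.18
Summing: -1140.21 m east, 557.37 m north → (-1140, 557).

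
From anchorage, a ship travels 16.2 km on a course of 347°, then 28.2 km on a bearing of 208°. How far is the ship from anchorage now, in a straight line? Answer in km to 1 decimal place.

Leg 1 (347°, 16.2 km): east 16.2 sin 347° = -3.64, north 16.2 cos 347° = 15.78
Leg 2 (208°, 28.2 km): east 28.2 sin 208° = -13.24, north 28.2 cos 208° = -24.90
Net: -16.88 east, -9.11 north. Distance = √((-16.88)² + (-9.11)²) = 19.186 km.

19.2 km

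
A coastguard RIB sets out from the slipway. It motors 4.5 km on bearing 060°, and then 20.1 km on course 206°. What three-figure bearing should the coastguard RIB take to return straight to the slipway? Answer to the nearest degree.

Leg 1 (060°, 4.5 km): east 4.5 sin 60° = 3.90, north 4.5 cos 60° = 2.25
Leg 2 (206°, 20.1 km): east 20.1 sin 206° = -8.81, north 20.1 cos 206° = -18.07
Net displacement: -4.91 east, -15.82 north. Direction back to start is (4.91, 15.82): bearing = atan2(4.91, 15.82) mod 360° = 17.26° ≈ 017°.

017°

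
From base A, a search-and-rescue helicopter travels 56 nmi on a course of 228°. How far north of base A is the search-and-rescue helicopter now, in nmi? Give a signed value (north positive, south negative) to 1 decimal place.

-37.5 nmi

Leg 1 (228°, 56 nmi): east 56 sin 228° = -41.62, north 56 cos 228° = -37.47
Net north component: -37.47 nmi.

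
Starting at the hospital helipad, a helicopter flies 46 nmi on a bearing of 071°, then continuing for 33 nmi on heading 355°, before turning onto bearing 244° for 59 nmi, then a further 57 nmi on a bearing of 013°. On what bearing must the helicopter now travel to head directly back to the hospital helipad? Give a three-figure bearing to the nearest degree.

180°

Leg 1 (071°, 46 nmi): east 46 sin 71° = 43.49, north 46 cos 71° = 14.98
Leg 2 (355°, 33 nmi): east 33 sin 355° = -2.88, north 33 cos 355° = 32.87
Leg 3 (244°, 59 nmi): east 59 sin 244° = -53.03, north 59 cos 244° = -25.86
Leg 4 (013°, 57 nmi): east 57 sin 13° = 12.82, north 57 cos 13° = 55.54
Net displacement: 0.41 east, 77.53 north. Direction back to start is (-0.41, -77.53): bearing = atan2(-0.41, -77.53) mod 360° = 180.30° ≈ 180°.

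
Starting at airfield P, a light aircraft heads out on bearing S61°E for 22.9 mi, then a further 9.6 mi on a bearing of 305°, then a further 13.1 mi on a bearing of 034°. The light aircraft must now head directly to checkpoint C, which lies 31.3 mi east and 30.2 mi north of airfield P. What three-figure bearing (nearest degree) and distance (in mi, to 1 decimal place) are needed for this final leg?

025°, 27.6 mi

Leg 1 (S61°E, 22.9 mi): east 22.9 sin 119° = 20.03, north 22.9 cos 119° = -11.10
Leg 2 (305°, 9.6 mi): east 9.6 sin 305° = -7.86, north 9.6 cos 305° = 5.51
Leg 3 (034°, 13.1 mi): east 13.1 sin 34° = 7.33, north 13.1 cos 34° = 10.86
Current position: (19.49, 5.26). Target: (31.3, 30.2). Remaining: Δeast = 11.81, Δnorth = 24.94.
Bearing = atan2(11.81, 24.94) mod 360° = 25.34°; distance = √((11.81)² + (24.94)²) = 27.591 mi.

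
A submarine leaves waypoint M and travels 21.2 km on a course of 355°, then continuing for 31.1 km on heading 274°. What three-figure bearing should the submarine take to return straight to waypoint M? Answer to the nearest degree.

Leg 1 (355°, 21.2 km): east 21.2 sin 355° = -1.85, north 21.2 cos 355° = 21.12
Leg 2 (274°, 31.1 km): east 31.1 sin 274° = -31.02, north 31.1 cos 274° = 2.17
Net displacement: -32.87 east, 23.29 north. Direction back to start is (32.87, -23.29): bearing = atan2(32.87, -23.29) mod 360° = 125.32° ≈ 125°.

125°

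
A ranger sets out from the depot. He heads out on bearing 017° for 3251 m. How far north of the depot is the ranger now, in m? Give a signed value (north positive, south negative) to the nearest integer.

Leg 1 (017°, 3251 m): east 3251 sin 17° = 950.50, north 3251 cos 17° = 3108.95
Net north component: 3108.95 m.

3109 m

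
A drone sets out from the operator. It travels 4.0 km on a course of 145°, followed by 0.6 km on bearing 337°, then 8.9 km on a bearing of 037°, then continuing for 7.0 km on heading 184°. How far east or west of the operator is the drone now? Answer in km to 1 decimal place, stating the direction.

6.9 km east

Leg 1 (145°, 4.0 km): east 4.0 sin 145° = 2.29, north 4.0 cos 145° = -3.28
Leg 2 (337°, 0.6 km): east 0.6 sin 337° = -0.23, north 0.6 cos 337° = 0.55
Leg 3 (037°, 8.9 km): east 8.9 sin 37° = 5.36, north 8.9 cos 37° = 7.11
Leg 4 (184°, 7.0 km): east 7.0 sin 184° = -0.49, north 7.0 cos 184° = -6.98
Net east component: 6.93 km.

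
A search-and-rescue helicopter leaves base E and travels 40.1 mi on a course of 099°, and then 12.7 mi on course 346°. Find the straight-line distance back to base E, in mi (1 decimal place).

Leg 1 (099°, 40.1 mi): east 40.1 sin 99° = 39.61, north 40.1 cos 99° = -6.27
Leg 2 (346°, 12.7 mi): east 12.7 sin 346° = -3.07, north 12.7 cos 346° = 12.32
Net: 36.53 east, 6.05 north. Distance = √((36.53)² + (6.05)²) = 37.031 mi.

37.0 mi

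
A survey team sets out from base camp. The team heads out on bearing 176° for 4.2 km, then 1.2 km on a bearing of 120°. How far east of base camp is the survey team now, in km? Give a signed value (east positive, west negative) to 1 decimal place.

1.3 km

Leg 1 (176°, 4.2 km): east 4.2 sin 176° = 0.29, north 4.2 cos 176° = -4.19
Leg 2 (120°, 1.2 km): east 1.2 sin 120° = 1.04, north 1.2 cos 120° = -0.60
Net east component: 1.33 km.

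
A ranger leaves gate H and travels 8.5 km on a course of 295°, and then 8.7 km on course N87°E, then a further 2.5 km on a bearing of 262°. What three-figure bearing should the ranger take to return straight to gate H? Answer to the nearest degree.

Leg 1 (295°, 8.5 km): east 8.5 sin 295° = -7.70, north 8.5 cos 295° = 3.59
Leg 2 (N87°E, 8.7 km): east 8.7 sin 87° = 8.69, north 8.7 cos 87° = 0.46
Leg 3 (262°, 2.5 km): east 2.5 sin 262° = -2.48, north 2.5 cos 262° = -0.35
Net displacement: -1.49 east, 3.70 north. Direction back to start is (1.49, -3.70): bearing = atan2(1.49, -3.70) mod 360° = 158.05° ≈ 158°.

158°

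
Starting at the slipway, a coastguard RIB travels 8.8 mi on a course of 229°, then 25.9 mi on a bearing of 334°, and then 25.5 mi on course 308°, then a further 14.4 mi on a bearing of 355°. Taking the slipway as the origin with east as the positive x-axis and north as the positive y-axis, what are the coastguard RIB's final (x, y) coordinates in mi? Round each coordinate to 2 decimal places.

(-39.34, 47.55)

Leg 1 (229°, 8.8 mi): east 8.8 sin 229° = -6.64, north 8.8 cos 229° = -5.77
Leg 2 (334°, 25.9 mi): east 25.9 sin 334° = -11.35, north 25.9 cos 334° = 23.28
Leg 3 (308°, 25.5 mi): east 25.5 sin 308° = -20.09, north 25.5 cos 308° = 15.70
Leg 4 (355°, 14.4 mi): east 14.4 sin 355° = -1.26, north 14.4 cos 355° = 14.35
Summing: -39.34 mi east, 47.55 mi north → (-39.34, 47.55).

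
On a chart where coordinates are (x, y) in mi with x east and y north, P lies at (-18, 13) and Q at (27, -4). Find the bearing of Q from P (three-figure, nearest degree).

Δeast = 27 − -18 = 45.00; Δnorth = -4 − 13 = -17.00.
Bearing = atan2(Δeast, Δnorth) mod 360° = 110.70° ≈ 111°.

111°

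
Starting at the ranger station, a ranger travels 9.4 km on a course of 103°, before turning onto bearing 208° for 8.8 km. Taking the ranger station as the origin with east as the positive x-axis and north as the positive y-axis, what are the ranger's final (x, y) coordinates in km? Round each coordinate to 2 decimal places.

Leg 1 (103°, 9.4 km): east 9.4 sin 103° = 9.16, north 9.4 cos 103° = -2.11
Leg 2 (208°, 8.8 km): east 8.8 sin 208° = -4.13, north 8.8 cos 208° = -7.77
Summing: 5.03 km east, -9.88 km north → (5.03, -9.88).

(5.03, -9.88)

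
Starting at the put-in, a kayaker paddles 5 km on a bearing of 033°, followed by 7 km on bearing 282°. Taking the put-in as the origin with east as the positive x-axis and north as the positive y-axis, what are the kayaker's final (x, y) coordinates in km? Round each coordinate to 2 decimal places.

Leg 1 (033°, 5 km): east 5 sin 33° = 2.72, north 5 cos 33° = 4.19
Leg 2 (282°, 7 km): east 7 sin 282° = -6.85, north 7 cos 282° = 1.46
Summing: -4.12 km east, 5.65 km north → (-4.12, 5.65).

(-4.12, 5.65)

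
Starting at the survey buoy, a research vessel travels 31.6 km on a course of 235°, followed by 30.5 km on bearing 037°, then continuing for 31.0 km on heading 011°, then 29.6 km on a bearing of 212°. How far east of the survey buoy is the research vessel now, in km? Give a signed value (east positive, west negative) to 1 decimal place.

Leg 1 (235°, 31.6 km): east 31.6 sin 235° = -25.89, north 31.6 cos 235° = -18.13
Leg 2 (037°, 30.5 km): east 30.5 sin 37° = 18.36, north 30.5 cos 37° = 24.36
Leg 3 (011°, 31.0 km): east 31.0 sin 11° = 5.92, north 31.0 cos 11° = 30.43
Leg 4 (212°, 29.6 km): east 29.6 sin 212° = -15.69, north 29.6 cos 212° = -25.10
Net east component: -17.30 km.

-17.3 km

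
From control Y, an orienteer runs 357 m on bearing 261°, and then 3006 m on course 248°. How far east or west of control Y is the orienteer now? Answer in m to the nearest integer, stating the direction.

3140 m west

Leg 1 (261°, 357 m): east 357 sin 261° = -352.60, north 357 cos 261° = -55.85
Leg 2 (248°, 3006 m): east 3006 sin 248° = -2787.11, north 3006 cos 248° = -1126.07
Net east component: -3139.72 m.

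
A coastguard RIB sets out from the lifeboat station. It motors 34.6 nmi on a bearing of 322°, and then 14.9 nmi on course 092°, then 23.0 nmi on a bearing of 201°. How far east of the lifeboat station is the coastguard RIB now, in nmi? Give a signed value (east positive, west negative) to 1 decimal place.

Leg 1 (322°, 34.6 nmi): east 34.6 sin 322° = -21.30, north 34.6 cos 322° = 27.27
Leg 2 (092°, 14.9 nmi): east 14.9 sin 92° = 14.89, north 14.9 cos 92° = -0.52
Leg 3 (201°, 23.0 nmi): east 23.0 sin 201° = -8.24, north 23.0 cos 201° = -21.47
Net east component: -14.65 nmi.

-14.7 nmi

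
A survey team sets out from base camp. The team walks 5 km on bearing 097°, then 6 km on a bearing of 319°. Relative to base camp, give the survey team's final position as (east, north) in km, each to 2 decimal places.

(1.03, 3.92)

Leg 1 (097°, 5 km): east 5 sin 97° = 4.96, north 5 cos 97° = -0.61
Leg 2 (319°, 6 km): east 6 sin 319° = -3.94, north 6 cos 319° = 4.53
Summing: 1.03 km east, 3.92 km north → (1.03, 3.92).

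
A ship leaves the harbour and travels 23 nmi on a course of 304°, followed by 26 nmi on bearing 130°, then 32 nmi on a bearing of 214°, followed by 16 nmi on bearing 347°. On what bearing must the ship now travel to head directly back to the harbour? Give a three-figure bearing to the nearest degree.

054°

Leg 1 (304°, 23 nmi): east 23 sin 304° = -19.07, north 23 cos 304° = 12.86
Leg 2 (130°, 26 nmi): east 26 sin 130° = 19.92, north 26 cos 130° = -16.71
Leg 3 (214°, 32 nmi): east 32 sin 214° = -17.89, north 32 cos 214° = -26.53
Leg 4 (347°, 16 nmi): east 16 sin 347° = -3.60, north 16 cos 347° = 15.59
Net displacement: -20.64 east, -14.79 north. Direction back to start is (20.64, 14.79): bearing = atan2(20.64, 14.79) mod 360° = 54.38° ≈ 054°.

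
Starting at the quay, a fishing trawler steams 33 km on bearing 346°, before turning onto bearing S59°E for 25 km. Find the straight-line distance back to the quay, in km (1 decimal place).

Leg 1 (346°, 33 km): east 33 sin 346° = -7.98, north 33 cos 346° = 32.02
Leg 2 (S59°E, 25 km): east 25 sin 121° = 21.43, north 25 cos 121° = -12.88
Net: 13.45 east, 19.14 north. Distance = √((13.45)² + (19.14)²) = 23.394 km.

23.4 km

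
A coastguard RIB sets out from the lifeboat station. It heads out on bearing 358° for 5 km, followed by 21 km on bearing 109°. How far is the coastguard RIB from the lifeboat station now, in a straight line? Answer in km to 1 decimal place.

19.8 km

Leg 1 (358°, 5 km): east 5 sin 358° = -0.17, north 5 cos 358° = 5.00
Leg 2 (109°, 21 km): east 21 sin 109° = 19.86, north 21 cos 109° = -6.84
Net: 19.68 east, -1.84 north. Distance = √((19.68)² + (-1.84)²) = 19.767 km.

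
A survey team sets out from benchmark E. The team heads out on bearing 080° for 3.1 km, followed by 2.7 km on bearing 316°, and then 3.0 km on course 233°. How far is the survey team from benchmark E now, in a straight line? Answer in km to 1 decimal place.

1.4 km

Leg 1 (080°, 3.1 km): east 3.1 sin 80° = 3.05, north 3.1 cos 80° = 0.54
Leg 2 (316°, 2.7 km): east 2.7 sin 316° = -1.88, north 2.7 cos 316° = 1.94
Leg 3 (233°, 3.0 km): east 3.0 sin 233° = -2.40, north 3.0 cos 233° = -1.81
Net: -1.22 east, 0.68 north. Distance = √((-1.22)² + (0.68)²) = 1.393 km.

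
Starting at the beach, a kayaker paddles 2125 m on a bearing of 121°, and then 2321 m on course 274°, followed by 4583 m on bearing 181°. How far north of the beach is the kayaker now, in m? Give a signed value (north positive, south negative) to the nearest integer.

Leg 1 (121°, 2125 m): east 2125 sin 121° = 1821.48, north 2125 cos 121° = -1094.46
Leg 2 (274°, 2321 m): east 2321 sin 274° = -2315.35, north 2321 cos 274° = 161.90
Leg 3 (181°, 4583 m): east 4583 sin 181° = -79.98, north 4583 cos 181° = -4582.30
Net north component: -5514.85 m.

-5515 m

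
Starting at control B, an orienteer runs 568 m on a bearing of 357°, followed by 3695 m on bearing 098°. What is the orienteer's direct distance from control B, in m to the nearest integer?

Leg 1 (357°, 568 m): east 568 sin 357° = -29.73, north 568 cos 357° = 567.22
Leg 2 (098°, 3695 m): east 3695 sin 98° = 3659.04, north 3695 cos 98° = -514.24
Net: 3629.31 east, 52.98 north. Distance = √((3629.31)² + (52.98)²) = 3629.700 m.

3630 m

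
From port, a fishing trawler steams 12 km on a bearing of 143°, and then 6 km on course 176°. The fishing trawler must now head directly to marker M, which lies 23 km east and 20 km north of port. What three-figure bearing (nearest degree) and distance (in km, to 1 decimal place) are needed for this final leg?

Leg 1 (143°, 12 km): east 12 sin 143° = 7.22, north 12 cos 143° = -9.58
Leg 2 (176°, 6 km): east 6 sin 176° = 0.42, north 6 cos 176° = -5.99
Current position: (7.64, -15.57). Target: (23, 20). Remaining: Δeast = 15.36, Δnorth = 35.57.
Bearing = atan2(15.36, 35.57) mod 360° = 23.36°; distance = √((15.36)² + (35.57)²) = 38.744 km.

023°, 38.7 km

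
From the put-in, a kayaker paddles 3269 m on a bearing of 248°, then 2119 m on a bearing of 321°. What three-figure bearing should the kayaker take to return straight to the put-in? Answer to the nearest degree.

Leg 1 (248°, 3269 m): east 3269 sin 248° = -3030.96, north 3269 cos 248° = -1224.59
Leg 2 (321°, 2119 m): east 2119 sin 321° = -1333.53, north 2119 cos 321° = 1646.77
Net displacement: -4364.49 east, 422.18 north. Direction back to start is (4364.49, -422.18): bearing = atan2(4364.49, -422.18) mod 360° = 95.53° ≈ 096°.

096°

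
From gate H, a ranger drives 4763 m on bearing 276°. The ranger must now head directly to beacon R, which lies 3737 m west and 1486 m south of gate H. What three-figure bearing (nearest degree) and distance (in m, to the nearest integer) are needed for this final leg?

Leg 1 (276°, 4763 m): east 4763 sin 276° = -4736.91, north 4763 cos 276° = 497.87
Current position: (-4736.91, 497.87). Target: (-3737, -1486). Remaining: Δeast = 999.91, Δnorth = -1983.87.
Bearing = atan2(999.91, -1983.87) mod 360° = 153.25°; distance = √((999.91)² + (-1983.87)²) = 2221.610 m.

153°, 2222 m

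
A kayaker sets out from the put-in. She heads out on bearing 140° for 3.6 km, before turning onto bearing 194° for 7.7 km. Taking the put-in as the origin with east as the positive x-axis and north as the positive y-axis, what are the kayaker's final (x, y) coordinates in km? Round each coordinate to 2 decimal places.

Leg 1 (140°, 3.6 km): east 3.6 sin 140° = 2.31, north 3.6 cos 140° = -2.76
Leg 2 (194°, 7.7 km): east 7.7 sin 194° = -1.86, north 7.7 cos 194° = -7.47
Summing: 0.45 km east, -10.23 km north → (0.45, -10.23).

(0.45, -10.23)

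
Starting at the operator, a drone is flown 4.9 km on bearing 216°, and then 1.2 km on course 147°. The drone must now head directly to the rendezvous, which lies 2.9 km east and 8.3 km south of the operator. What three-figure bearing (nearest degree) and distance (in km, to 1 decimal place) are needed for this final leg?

Leg 1 (216°, 4.9 km): east 4.9 sin 216° = -2.88, north 4.9 cos 216° = -3.96
Leg 2 (147°, 1.2 km): east 1.2 sin 147° = 0.65, north 1.2 cos 147° = -1.01
Current position: (-2.23, -4.97). Target: (2.9, -8.3). Remaining: Δeast = 5.13, Δnorth = -3.33.
Bearing = atan2(5.13, -3.33) mod 360° = 123.00°; distance = √((5.13)² + (-3.33)²) = 6.113 km.

123°, 6.1 km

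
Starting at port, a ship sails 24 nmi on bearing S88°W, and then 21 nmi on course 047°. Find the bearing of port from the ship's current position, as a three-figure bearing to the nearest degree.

147°

Leg 1 (S88°W, 24 nmi): east 24 sin 268° = -23.99, north 24 cos 268° = -0.84
Leg 2 (047°, 21 nmi): east 21 sin 47° = 15.36, north 21 cos 47° = 14.32
Net displacement: -8.63 east, 13.48 north. Direction back to start is (8.63, -13.48): bearing = atan2(8.63, -13.48) mod 360° = 147.39° ≈ 147°.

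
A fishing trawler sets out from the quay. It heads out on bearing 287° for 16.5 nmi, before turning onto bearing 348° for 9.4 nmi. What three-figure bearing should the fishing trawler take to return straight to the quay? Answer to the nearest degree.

Leg 1 (287°, 16.5 nmi): east 16.5 sin 287° = -15.78, north 16.5 cos 287° = 4.82
Leg 2 (348°, 9.4 nmi): east 9.4 sin 348° = -1.95, north 9.4 cos 348° = 9.19
Net displacement: -17.73 east, 14.02 north. Direction back to start is (17.73, -14.02): bearing = atan2(17.73, -14.02) mod 360° = 128.33° ≈ 128°.

128°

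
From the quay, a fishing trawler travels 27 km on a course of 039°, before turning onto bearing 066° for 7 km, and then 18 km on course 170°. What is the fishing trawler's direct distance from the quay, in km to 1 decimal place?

Leg 1 (039°, 27 km): east 27 sin 39° = 16.99, north 27 cos 39° = 20.98
Leg 2 (066°, 7 km): east 7 sin 66° = 6.39, north 7 cos 66° = 2.85
Leg 3 (170°, 18 km): east 18 sin 170° = 3.13, north 18 cos 170° = -17.73
Net: 26.51 east, 6.10 north. Distance = √((26.51)² + (6.10)²) = 27.206 km.

27.2 km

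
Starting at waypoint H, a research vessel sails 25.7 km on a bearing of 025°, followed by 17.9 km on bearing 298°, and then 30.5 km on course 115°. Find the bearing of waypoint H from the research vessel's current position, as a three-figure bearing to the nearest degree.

Leg 1 (025°, 25.7 km): east 25.7 sin 25° = 10.86, north 25.7 cos 25° = 23.29
Leg 2 (298°, 17.9 km): east 17.9 sin 298° = -15.80, north 17.9 cos 298° = 8.40
Leg 3 (115°, 30.5 km): east 30.5 sin 115° = 27.64, north 30.5 cos 115° = -12.89
Net displacement: 22.70 east, 18.81 north. Direction back to start is (-22.70, -18.81): bearing = atan2(-22.70, -18.81) mod 360° = 230.36° ≈ 230°.

230°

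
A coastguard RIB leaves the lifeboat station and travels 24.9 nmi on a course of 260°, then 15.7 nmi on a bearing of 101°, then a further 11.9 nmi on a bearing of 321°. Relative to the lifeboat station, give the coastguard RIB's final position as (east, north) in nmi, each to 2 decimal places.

(-16.60, 1.93)

Leg 1 (260°, 24.9 nmi): east 24.9 sin 260° = -24.52, north 24.9 cos 260° = -4.32
Leg 2 (101°, 15.7 nmi): east 15.7 sin 101° = 15.41, north 15.7 cos 101° = -3.00
Leg 3 (321°, 11.9 nmi): east 11.9 sin 321° = -7.49, north 11.9 cos 321° = 9.25
Summing: -16.60 nmi east, 1.93 nmi north → (-16.60, 1.93).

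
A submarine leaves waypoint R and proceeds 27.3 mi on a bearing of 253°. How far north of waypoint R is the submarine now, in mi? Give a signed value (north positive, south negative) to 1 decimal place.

Leg 1 (253°, 27.3 mi): east 27.3 sin 253° = -26.11, north 27.3 cos 253° = -7.98
Net north component: -7.98 mi.

-8.0 mi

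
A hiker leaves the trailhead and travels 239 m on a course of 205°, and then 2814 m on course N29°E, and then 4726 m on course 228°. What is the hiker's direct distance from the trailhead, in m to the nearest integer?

2429 m

Leg 1 (205°, 239 m): east 239 sin 205° = -101.01, north 239 cos 205° = -216.61
Leg 2 (N29°E, 2814 m): east 2814 sin 29° = 1364.25, north 2814 cos 29° = 2461.18
Leg 3 (228°, 4726 m): east 4726 sin 228° = -3512.10, north 4726 cos 228° = -3162.31
Net: -2248.85 east, -917.74 north. Distance = √((-2248.85)² + (-917.74)²) = 2428.907 m.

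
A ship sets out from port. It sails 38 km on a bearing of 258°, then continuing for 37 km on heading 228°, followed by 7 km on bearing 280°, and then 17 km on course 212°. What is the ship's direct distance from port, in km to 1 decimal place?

Leg 1 (258°, 38 km): east 38 sin 258° = -37.17, north 38 cos 258° = -7.90
Leg 2 (228°, 37 km): east 37 sin 228° = -27.50, north 37 cos 228° = -24.76
Leg 3 (280°, 7 km): east 7 sin 280° = -6.89, north 7 cos 280° = 1.22
Leg 4 (212°, 17 km): east 17 sin 212° = -9.01, north 17 cos 212° = -14.42
Net: -80.57 east, -45.86 north. Distance = √((-80.57)² + (-45.86)²) = 92.706 km.

92.7 km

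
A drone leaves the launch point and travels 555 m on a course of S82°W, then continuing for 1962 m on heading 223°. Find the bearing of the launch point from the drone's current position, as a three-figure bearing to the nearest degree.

Leg 1 (S82°W, 555 m): east 555 sin 262° = -549.60, north 555 cos 262° = -77.24
Leg 2 (223°, 1962 m): east 1962 sin 223° = -1338.08, north 1962 cos 223° = -1434.92
Net displacement: -1887.68 east, -1512.16 north. Direction back to start is (1887.68, 1512.16): bearing = atan2(1887.68, 1512.16) mod 360° = 51.30° ≈ 051°.

051°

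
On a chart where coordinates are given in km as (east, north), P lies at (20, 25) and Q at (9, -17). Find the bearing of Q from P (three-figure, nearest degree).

195°

Δeast = 9 − 20 = -11.00; Δnorth = -17 − 25 = -42.00.
Bearing = atan2(Δeast, Δnorth) mod 360° = 194.68° ≈ 195°.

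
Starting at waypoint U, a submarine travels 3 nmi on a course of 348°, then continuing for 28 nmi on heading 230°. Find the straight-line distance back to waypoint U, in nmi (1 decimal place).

Leg 1 (348°, 3 nmi): east 3 sin 348° = -0.62, north 3 cos 348° = 2.93
Leg 2 (230°, 28 nmi): east 28 sin 230° = -21.45, north 28 cos 230° = -18.00
Net: -22.07 east, -15.06 north. Distance = √((-22.07)² + (-15.06)²) = 26.723 nmi.

26.7 nmi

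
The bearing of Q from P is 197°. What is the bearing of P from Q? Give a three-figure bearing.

017°

Back-bearing = 197° − 180° = 017°.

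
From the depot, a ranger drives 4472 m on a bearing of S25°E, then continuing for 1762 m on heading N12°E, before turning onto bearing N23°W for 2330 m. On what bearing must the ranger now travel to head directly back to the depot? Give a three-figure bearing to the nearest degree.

278°

Leg 1 (S25°E, 4472 m): east 4472 sin 155° = 1889.95, north 4472 cos 155° = -4053.01
Leg 2 (N12°E, 1762 m): east 1762 sin 12° = 366.34, north 1762 cos 12° = 1723.50
Leg 3 (N23°W, 2330 m): east 2330 sin 337° = -910.40, north 2330 cos 337° = 2144.78
Net displacement: 1345.89 east, -184.74 north. Direction back to start is (-1345.89, 184.74): bearing = atan2(-1345.89, 184.74) mod 360° = 277.82° ≈ 278°.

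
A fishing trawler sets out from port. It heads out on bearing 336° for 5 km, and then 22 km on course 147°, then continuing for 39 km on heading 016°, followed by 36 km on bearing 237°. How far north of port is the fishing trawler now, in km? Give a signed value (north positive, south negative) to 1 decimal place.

Leg 1 (336°, 5 km): east 5 sin 336° = -2.03, north 5 cos 336° = 4.57
Leg 2 (147°, 22 km): east 22 sin 147° = 11.98, north 22 cos 147° = -18.45
Leg 3 (016°, 39 km): east 39 sin 16° = 10.75, north 39 cos 16° = 37.49
Leg 4 (237°, 36 km): east 36 sin 237° = -30.19, north 36 cos 237° = -19.61
Net north component: 4.00 km.

4.0 km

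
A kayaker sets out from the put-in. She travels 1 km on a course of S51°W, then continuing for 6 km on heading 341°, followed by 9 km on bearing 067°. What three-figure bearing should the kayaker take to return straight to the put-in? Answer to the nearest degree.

213°

Leg 1 (S51°W, 1 km): east 1 sin 231° = -0.78, north 1 cos 231° = -0.63
Leg 2 (341°, 6 km): east 6 sin 341° = -1.95, north 6 cos 341° = 5.67
Leg 3 (067°, 9 km): east 9 sin 67° = 8.28, north 9 cos 67° = 3.52
Net displacement: 5.55 east, 8.56 north. Direction back to start is (-5.55, -8.56): bearing = atan2(-5.55, -8.56) mod 360° = 212.98° ≈ 213°.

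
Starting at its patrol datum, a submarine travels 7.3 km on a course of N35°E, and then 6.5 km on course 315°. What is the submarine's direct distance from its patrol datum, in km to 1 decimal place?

10.6 km

Leg 1 (N35°E, 7.3 km): east 7.3 sin 35° = 4.19, north 7.3 cos 35° = 5.98
Leg 2 (315°, 6.5 km): east 6.5 sin 315° = -4.60, north 6.5 cos 315° = 4.60
Net: -0.41 east, 10.58 north. Distance = √((-0.41)² + (10.58)²) = 10.584 km.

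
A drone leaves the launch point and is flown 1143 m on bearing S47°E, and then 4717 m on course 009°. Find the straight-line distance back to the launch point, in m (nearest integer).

Leg 1 (S47°E, 1143 m): east 1143 sin 133° = 835.94, north 1143 cos 133° = -779.52
Leg 2 (009°, 4717 m): east 4717 sin 9° = 737.90, north 4717 cos 9° = 4658.93
Net: 1573.84 east, 3879.40 north. Distance = √((1573.84)² + (3879.40)²) = 4186.493 m.

4186 m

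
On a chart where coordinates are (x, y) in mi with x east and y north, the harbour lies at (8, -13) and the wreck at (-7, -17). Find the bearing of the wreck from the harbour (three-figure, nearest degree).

Δeast = -7 − 8 = -15.00; Δnorth = -17 − -13 = -4.00.
Bearing = atan2(Δeast, Δnorth) mod 360° = 255.07° ≈ 255°.

255°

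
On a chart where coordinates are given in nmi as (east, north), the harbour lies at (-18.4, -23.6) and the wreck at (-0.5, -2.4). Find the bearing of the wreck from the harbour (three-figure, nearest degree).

040°

Δeast = -0.5 − -18.4 = 17.90; Δnorth = -2.4 − -23.6 = 21.20.
Bearing = atan2(Δeast, Δnorth) mod 360° = 40.18° ≈ 040°.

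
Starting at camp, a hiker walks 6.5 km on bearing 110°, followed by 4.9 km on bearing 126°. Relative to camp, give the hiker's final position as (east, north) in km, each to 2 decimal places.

Leg 1 (110°, 6.5 km): east 6.5 sin 110° = 6.11, north 6.5 cos 110° = -2.22
Leg 2 (126°, 4.9 km): east 4.9 sin 126° = 3.96, north 4.9 cos 126° = -2.88
Summing: 10.07 km east, -5.10 km north → (10.07, -5.10).

(10.07, -5.10)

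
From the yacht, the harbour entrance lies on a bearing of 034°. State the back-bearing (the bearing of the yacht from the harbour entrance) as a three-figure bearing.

214°

Back-bearing = 034° + 180° = 214°.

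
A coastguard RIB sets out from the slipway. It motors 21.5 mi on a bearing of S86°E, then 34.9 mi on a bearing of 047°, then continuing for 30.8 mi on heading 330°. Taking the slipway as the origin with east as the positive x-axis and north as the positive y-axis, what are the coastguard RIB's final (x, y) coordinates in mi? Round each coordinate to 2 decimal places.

(31.57, 48.98)

Leg 1 (S86°E, 21.5 mi): east 21.5 sin 94° = 21.45, north 21.5 cos 94° = -1.50
Leg 2 (047°, 34.9 mi): east 34.9 sin 47° = 25.52, north 34.9 cos 47° = 23.80
Leg 3 (330°, 30.8 mi): east 30.8 sin 330° = -15.40, north 30.8 cos 330° = 26.67
Summing: 31.57 mi east, 48.98 mi north → (31.57, 48.98).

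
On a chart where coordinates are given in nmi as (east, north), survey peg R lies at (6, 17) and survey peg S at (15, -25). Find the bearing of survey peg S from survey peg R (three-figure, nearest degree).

168°

Δeast = 15 − 6 = 9.00; Δnorth = -25 − 17 = -42.00.
Bearing = atan2(Δeast, Δnorth) mod 360° = 167.91° ≈ 168°.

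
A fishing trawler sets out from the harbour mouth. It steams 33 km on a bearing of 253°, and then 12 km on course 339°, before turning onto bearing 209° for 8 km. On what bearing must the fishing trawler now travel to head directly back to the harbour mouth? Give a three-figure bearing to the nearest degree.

Leg 1 (253°, 33 km): east 33 sin 253° = -31.56, north 33 cos 253° = -9.65
Leg 2 (339°, 12 km): east 12 sin 339° = -4.30, north 12 cos 339° = 11.20
Leg 3 (209°, 8 km): east 8 sin 209° = -3.88, north 8 cos 209° = -7.00
Net displacement: -39.74 east, -5.44 north. Direction back to start is (39.74, 5.44): bearing = atan2(39.74, 5.44) mod 360° = 82.20° ≈ 082°.

082°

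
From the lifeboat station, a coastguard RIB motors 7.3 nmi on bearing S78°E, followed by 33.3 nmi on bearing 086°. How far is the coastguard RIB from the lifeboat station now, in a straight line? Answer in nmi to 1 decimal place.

40.4 nmi

Leg 1 (S78°E, 7.3 nmi): east 7.3 sin 102° = 7.14, north 7.3 cos 102° = -1.52
Leg 2 (086°, 33.3 nmi): east 33.3 sin 86° = 33.22, north 33.3 cos 86° = 2.32
Net: 40.36 east, 0.81 north. Distance = √((40.36)² + (0.81)²) = 40.367 nmi.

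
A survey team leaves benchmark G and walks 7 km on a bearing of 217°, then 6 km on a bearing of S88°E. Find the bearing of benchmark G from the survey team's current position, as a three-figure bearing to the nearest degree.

Leg 1 (217°, 7 km): east 7 sin 217° = -4.21, north 7 cos 217° = -5.59
Leg 2 (S88°E, 6 km): east 6 sin 92° = 6.00, north 6 cos 92° = -0.21
Net displacement: 1.78 east, -5.80 north. Direction back to start is (-1.78, 5.80): bearing = atan2(-1.78, 5.80) mod 360° = 342.91° ≈ 343°.

343°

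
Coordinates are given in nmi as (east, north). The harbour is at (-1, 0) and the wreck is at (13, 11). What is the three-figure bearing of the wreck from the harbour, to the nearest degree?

052°

Δeast = 13 − -1 = 14.00; Δnorth = 11 − 0 = 11.00.
Bearing = atan2(Δeast, Δnorth) mod 360° = 51.84° ≈ 052°.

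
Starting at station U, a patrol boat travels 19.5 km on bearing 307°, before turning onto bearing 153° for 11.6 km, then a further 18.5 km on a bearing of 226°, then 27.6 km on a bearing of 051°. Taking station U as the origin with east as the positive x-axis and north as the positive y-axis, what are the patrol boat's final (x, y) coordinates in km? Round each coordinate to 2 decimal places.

(-2.17, 5.92)

Leg 1 (307°, 19.5 km): east 19.5 sin 307° = -15.57, north 19.5 cos 307° = 11.74
Leg 2 (153°, 11.6 km): east 11.6 sin 153° = 5.27, north 11.6 cos 153° = -10.34
Leg 3 (226°, 18.5 km): east 18.5 sin 226° = -13.31, north 18.5 cos 226° = -12.85
Leg 4 (051°, 27.6 km): east 27.6 sin 51° = 21.45, north 27.6 cos 51° = 17.37
Summing: -2.17 km east, 5.92 km north → (-2.17, 5.92).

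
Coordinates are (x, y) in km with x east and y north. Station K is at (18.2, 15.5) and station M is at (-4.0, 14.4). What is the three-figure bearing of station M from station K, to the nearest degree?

267°

Δeast = -4.0 − 18.2 = -22.20; Δnorth = 14.4 − 15.5 = -1.10.
Bearing = atan2(Δeast, Δnorth) mod 360° = 267.16° ≈ 267°.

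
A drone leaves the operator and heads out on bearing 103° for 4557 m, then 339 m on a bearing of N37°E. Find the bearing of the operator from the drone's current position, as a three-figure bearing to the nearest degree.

279°

Leg 1 (103°, 4557 m): east 4557 sin 103° = 4440.20, north 4557 cos 103° = -1025.10
Leg 2 (N37°E, 339 m): east 339 sin 37° = 204.02, north 339 cos 37° = 270.74
Net displacement: 4644.22 east, -754.36 north. Direction back to start is (-4644.22, 754.36): bearing = atan2(-4644.22, 754.36) mod 360° = 279.23° ≈ 279°.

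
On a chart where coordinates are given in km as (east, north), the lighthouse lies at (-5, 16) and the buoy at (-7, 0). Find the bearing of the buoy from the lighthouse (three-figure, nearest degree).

187°

Δeast = -7 − -5 = -2.00; Δnorth = 0 − 16 = -16.00.
Bearing = atan2(Δeast, Δnorth) mod 360° = 187.13° ≈ 187°.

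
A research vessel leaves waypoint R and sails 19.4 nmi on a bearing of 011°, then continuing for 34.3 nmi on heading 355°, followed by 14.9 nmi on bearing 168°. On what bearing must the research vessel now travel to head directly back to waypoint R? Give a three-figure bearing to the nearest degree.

186°

Leg 1 (011°, 19.4 nmi): east 19.4 sin 11° = 3.70, north 19.4 cos 11° = 19.04
Leg 2 (355°, 34.3 nmi): east 34.3 sin 355° = -2.99, north 34.3 cos 355° = 34.17
Leg 3 (168°, 14.9 nmi): east 14.9 sin 168° = 3.10, north 14.9 cos 168° = -14.57
Net displacement: 3.81 east, 38.64 north. Direction back to start is (-3.81, -38.64): bearing = atan2(-3.81, -38.64) mod 360° = 185.63° ≈ 186°.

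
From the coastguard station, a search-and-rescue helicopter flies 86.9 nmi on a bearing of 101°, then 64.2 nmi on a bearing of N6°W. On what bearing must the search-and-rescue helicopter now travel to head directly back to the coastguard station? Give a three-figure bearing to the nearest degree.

239°

Leg 1 (101°, 86.9 nmi): east 86.9 sin 101° = 85.30, north 86.9 cos 101° = -16.58
Leg 2 (N6°W, 64.2 nmi): east 64.2 sin 354° = -6.71, north 64.2 cos 354° = 63.85
Net displacement: 78.59 east, 47.27 north. Direction back to start is (-78.59, -47.27): bearing = atan2(-78.59, -47.27) mod 360° = 238.98° ≈ 239°.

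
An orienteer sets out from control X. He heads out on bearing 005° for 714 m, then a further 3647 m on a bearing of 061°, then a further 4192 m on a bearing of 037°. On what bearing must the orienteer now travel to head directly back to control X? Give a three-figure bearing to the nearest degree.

225°

Leg 1 (005°, 714 m): east 714 sin 5° = 62.23, north 714 cos 5° = 711.28
Leg 2 (061°, 3647 m): east 3647 sin 61° = 3189.74, north 3647 cos 61° = 1768.10
Leg 3 (037°, 4192 m): east 4192 sin 37° = 2522.81, north 4192 cos 37° = 3347.88
Net displacement: 5774.78 east, 5827.26 north. Direction back to start is (-5774.78, -5827.26): bearing = atan2(-5774.78, -5827.26) mod 360° = 224.74° ≈ 225°.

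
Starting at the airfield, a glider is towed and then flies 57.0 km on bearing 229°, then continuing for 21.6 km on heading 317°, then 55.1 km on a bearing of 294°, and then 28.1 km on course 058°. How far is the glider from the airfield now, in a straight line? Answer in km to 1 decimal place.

85.7 km

Leg 1 (229°, 57.0 km): east 57.0 sin 229° = -43.02, north 57.0 cos 229° = -37.40
Leg 2 (317°, 21.6 km): east 21.6 sin 317° = -14.73, north 21.6 cos 317° = 15.80
Leg 3 (294°, 55.1 km): east 55.1 sin 294° = -50.34, north 55.1 cos 294° = 22.41
Leg 4 (058°, 28.1 km): east 28.1 sin 58° = 23.83, north 28.1 cos 58° = 14.89
Net: -84.26 east, 15.70 north. Distance = √((-84.26)² + (15.70)²) = 85.707 km.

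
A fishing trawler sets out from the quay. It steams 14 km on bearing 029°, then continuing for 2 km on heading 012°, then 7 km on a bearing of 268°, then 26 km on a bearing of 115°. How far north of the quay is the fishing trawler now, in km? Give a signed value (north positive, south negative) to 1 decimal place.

3.0 km

Leg 1 (029°, 14 km): east 14 sin 29° = 6.79, north 14 cos 29° = 12.24
Leg 2 (012°, 2 km): east 2 sin 12° = 0.42, north 2 cos 12° = 1.96
Leg 3 (268°, 7 km): east 7 sin 268° = -7.00, north 7 cos 268° = -0.24
Leg 4 (115°, 26 km): east 26 sin 115° = 23.56, north 26 cos 115° = -10.99
Net north component: 2.97 km.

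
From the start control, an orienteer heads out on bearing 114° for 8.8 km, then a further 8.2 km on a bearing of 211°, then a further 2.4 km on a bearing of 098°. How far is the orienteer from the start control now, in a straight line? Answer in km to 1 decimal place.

12.6 km

Leg 1 (114°, 8.8 km): east 8.8 sin 114° = 8.04, north 8.8 cos 114° = -3.58
Leg 2 (211°, 8.2 km): east 8.2 sin 211° = -4.22, north 8.2 cos 211° = -7.03
Leg 3 (098°, 2.4 km): east 2.4 sin 98° = 2.38, north 2.4 cos 98° = -0.33
Net: 6.19 east, -10.94 north. Distance = √((6.19)² + (-10.94)²) = 12.573 km.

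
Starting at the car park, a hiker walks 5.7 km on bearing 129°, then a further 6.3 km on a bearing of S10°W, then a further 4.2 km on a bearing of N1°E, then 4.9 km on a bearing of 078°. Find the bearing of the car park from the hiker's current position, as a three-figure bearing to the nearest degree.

Leg 1 (129°, 5.7 km): east 5.7 sin 129° = 4.43, north 5.7 cos 129° = -3.59
Leg 2 (S10°W, 6.3 km): east 6.3 sin 190° = -1.09, north 6.3 cos 190° = -6.20
Leg 3 (N1°E, 4.2 km): east 4.2 sin 1° = 0.07, north 4.2 cos 1° = 4.20
Leg 4 (078°, 4.9 km): east 4.9 sin 78° = 4.79, north 4.9 cos 78° = 1.02
Net displacement: 8.20 east, -4.57 north. Direction back to start is (-8.20, 4.57): bearing = atan2(-8.20, 4.57) mod 360° = 299.14° ≈ 299°.

299°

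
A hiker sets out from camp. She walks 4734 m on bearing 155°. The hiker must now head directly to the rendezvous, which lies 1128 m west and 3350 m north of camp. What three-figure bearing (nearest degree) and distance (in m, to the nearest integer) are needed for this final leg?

338°, 8256 m

Leg 1 (155°, 4734 m): east 4734 sin 155° = 2000.67, north 4734 cos 155° = -4290.46
Current position: (2000.67, -4290.46). Target: (-1128, 3350). Remaining: Δeast = -3128.67, Δnorth = 7640.46.
Bearing = atan2(-3128.67, 7640.46) mod 360° = 337.73°; distance = √((-3128.67)² + (7640.46)²) = 8256.225 m.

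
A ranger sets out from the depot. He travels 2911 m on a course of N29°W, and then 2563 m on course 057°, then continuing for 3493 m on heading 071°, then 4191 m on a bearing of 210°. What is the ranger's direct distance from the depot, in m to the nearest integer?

2426 m

Leg 1 (N29°W, 2911 m): east 2911 sin 331° = -1411.28, north 2911 cos 331° = 2546.02
Leg 2 (057°, 2563 m): east 2563 sin 57° = 2149.51, north 2563 cos 57° = 1395.91
Leg 3 (071°, 3493 m): east 3493 sin 71° = 3302.70, north 3493 cos 71° = 1137.21
Leg 4 (210°, 4191 m): east 4191 sin 210° = -2095.50, north 4191 cos 210° = -3629.51
Net: 1945.43 east, 1449.62 north. Distance = √((1945.43)² + (1449.62)²) = 2426.129 m.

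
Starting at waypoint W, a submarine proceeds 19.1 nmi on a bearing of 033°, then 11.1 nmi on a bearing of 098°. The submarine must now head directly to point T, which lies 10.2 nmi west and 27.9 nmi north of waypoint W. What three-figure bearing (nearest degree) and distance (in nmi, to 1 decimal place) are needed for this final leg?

Leg 1 (033°, 19.1 nmi): east 19.1 sin 33° = 10.40, north 19.1 cos 33° = 16.02
Leg 2 (098°, 11.1 nmi): east 11.1 sin 98° = 10.99, north 11.1 cos 98° = -1.54
Current position: (21.39, 14.47). Target: (-10.2, 27.9). Remaining: Δeast = -31.59, Δnorth = 13.43.
Bearing = atan2(-31.59, 13.43) mod 360° = 293.02°; distance = √((-31.59)² + (13.43)²) = 34.329 nmi.

293°, 34.3 nmi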